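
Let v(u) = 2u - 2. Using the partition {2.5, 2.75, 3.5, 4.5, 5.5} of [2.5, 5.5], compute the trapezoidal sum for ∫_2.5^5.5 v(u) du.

18

Subinterval widths: 0.25, 0.75, 1, 1.
v(2.5) = 3, v(2.75) = 3.5, v(3.5) = 5, v(4.5) = 7, v(5.5) = 9.
On each subinterval the trapezoid contributes (Δu_i/2)·[v(u_{i-1}) + v(u_i)].
Sum = 18.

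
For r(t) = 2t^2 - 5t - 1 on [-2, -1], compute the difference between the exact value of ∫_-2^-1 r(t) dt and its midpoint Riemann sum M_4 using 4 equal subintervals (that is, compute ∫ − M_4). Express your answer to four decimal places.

Exact integral: ∫_-2^-1 r(t) dt ≈ 11.166667.
M_4 = 11.15625.
Error ≈ 11.166667 − 11.15625 ≈ 0.0104.

0.0104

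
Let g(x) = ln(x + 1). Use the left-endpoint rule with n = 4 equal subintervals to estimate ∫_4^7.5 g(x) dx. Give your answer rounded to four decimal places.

6.4060

Δx = (7.5 − 4)/4 = 0.875.
Left endpoints: 4, 4.875, 5.75, 6.625.
g(4) ≈ 1.6094, g(4.875) ≈ 1.7707, g(5.75) ≈ 1.9095, g(6.625) ≈ 2.0314.
Sum = Δx · [g(4) + g(4.875) + g(5.75) + g(6.625)].
Sum ≈ 6.4060.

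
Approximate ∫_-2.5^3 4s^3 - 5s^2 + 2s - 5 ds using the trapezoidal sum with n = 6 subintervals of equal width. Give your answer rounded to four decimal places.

Δs = (3 − (-2.5))/6 = 11/12.
f(-2.5) = -103.75, f(-19/12) = -7901/216, f(-2/3) = -263/27, f(0.25) = -4.75, f(7/6) = -337/108, f(25/12) = 2945/216, f(3) = 64.
T_6 = (Δs/2)·[f(s_0) + 2f(s_1) + ... + 2f(s_{5}) + f(s_6)].
Sum ≈ -55.3947.

-55.3947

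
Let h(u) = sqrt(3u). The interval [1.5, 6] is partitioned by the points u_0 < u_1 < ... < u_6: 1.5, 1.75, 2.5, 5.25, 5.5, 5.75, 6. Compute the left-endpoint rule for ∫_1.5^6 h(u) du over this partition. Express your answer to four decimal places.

Subinterval widths: 0.25, 0.75, 2.75, 0.25, 0.25, 0.25.
Left endpoints: 1.5, 1.75, 2.5, 5.25, 5.5, 5.75.
h(1.5) ≈ 2.1213, h(1.75) ≈ 2.2913, h(2.5) ≈ 2.7386, h(5.25) ≈ 3.9686, h(5.5) ≈ 4.0620, h(5.75) ≈ 4.1533.
Sum = Σ Δu_i · h(u_i).
Sum ≈ 12.8260.

12.8260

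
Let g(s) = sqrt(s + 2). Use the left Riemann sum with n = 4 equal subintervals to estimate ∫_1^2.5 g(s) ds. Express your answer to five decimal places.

Δs = (2.5 − 1)/4 = 0.375.
Left endpoints: 1, 1.375, 1.75, 2.125.
g(1) ≈ 1.73205, g(1.375) ≈ 1.83712, g(1.75) ≈ 1.93649, g(2.125) ≈ 2.03101.
Sum = Δs · [g(1) + g(1.375) + g(1.75) + g(2.125)].
Sum ≈ 2.82625.

2.82625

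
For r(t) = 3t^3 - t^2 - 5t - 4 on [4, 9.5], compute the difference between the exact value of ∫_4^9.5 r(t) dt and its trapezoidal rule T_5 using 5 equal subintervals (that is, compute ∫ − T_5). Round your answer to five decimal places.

Exact integral: ∫_4^9.5 r(t) dt ≈ 5444.7135417.
T_5 = 5510.98625.
Error ≈ 5444.7135417 − 5510.98625 ≈ -66.27271.

-66.27271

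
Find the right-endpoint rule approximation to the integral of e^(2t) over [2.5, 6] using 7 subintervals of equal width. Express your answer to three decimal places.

Δt = (6 − 2.5)/7 = 0.5.
Right endpoints: 3, 3.5, 4, 4.5, 5, 5.5, 6.
f(3) ≈ 403.429, f(3.5) ≈ 1096.633, f(4) ≈ 2980.958, f(4.5) ≈ 8103.084, f(5) ≈ 22026.466, f(5.5) ≈ 59874.142, f(6) ≈ 162754.791.
Sum = Δt · [f(3) + f(3.5) + f(4) + ...].
Sum ≈ 128619.751.

128619.751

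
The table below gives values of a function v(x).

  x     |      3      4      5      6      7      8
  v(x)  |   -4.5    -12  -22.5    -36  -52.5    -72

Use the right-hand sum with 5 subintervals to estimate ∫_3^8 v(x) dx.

-195

Δx = 1.
Sum = 1·[(-12) + (-22.5) + (-36) + (-52.5) + (-72)] = -195.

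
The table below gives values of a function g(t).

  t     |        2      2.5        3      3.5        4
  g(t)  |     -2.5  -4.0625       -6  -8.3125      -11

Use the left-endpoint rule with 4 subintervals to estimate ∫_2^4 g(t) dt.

-10.4375

Δt = 0.5.
Sum = 0.5·[(-2.5) + (-4.0625) + (-6) + (-8.3125)] = -10.4375.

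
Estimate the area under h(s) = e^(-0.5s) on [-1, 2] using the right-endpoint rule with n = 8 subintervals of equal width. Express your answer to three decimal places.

Δs = (2 − (-1))/8 = 0.375.
Right endpoints: -0.625, -0.25, 0.125, 0.5, 0.875, 1.25, 1.625, 2.
h(-0.625) ≈ 1.367, h(-0.25) ≈ 1.133, h(0.125) ≈ 0.939, h(0.5) ≈ 0.779, h(0.875) ≈ 0.646, h(1.25) ≈ 0.535, h(1.625) ≈ 0.444, h(2) ≈ 0.368.
Sum = Δs · [h(-0.625) + h(-0.25) + h(0.125) + ...].
Sum ≈ 2.329.

2.329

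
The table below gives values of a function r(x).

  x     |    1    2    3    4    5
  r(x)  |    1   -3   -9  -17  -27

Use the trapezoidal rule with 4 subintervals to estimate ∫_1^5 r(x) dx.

Δx = 1.
T_4 = (1/2)·[1 + 2·(-3) + 2·(-9) + 2·(-17) + (-27)] = -42.

-42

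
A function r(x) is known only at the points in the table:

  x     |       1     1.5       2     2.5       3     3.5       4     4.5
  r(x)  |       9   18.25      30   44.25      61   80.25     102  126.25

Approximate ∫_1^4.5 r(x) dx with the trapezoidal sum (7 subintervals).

201.6875

Δx = 0.5.
T_7 = (0.5/2)·[9 + 2·18.25 + 2·30 + 2·44.25 + 2·61 + 2·80.25 + 2·102 + 126.25] = 201.6875.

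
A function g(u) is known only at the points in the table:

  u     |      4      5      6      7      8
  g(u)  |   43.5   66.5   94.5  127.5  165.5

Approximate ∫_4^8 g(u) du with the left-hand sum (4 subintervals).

332

Δu = 1.
Sum = 1·[43.5 + 66.5 + 94.5 + 127.5] = 332.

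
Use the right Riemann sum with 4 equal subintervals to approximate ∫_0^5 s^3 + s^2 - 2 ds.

292.734375

Δs = (5 − 0)/4 = 1.25.
Right endpoints: 1.25, 2.5, 3.75, 5.
f(1.25) = 1.515625, f(2.5) = 19.875, f(3.75) = 64.796875, f(5) = 148.
Sum = Δs · [f(1.25) + f(2.5) + f(3.75) + f(5)].
Sum = 292.734375.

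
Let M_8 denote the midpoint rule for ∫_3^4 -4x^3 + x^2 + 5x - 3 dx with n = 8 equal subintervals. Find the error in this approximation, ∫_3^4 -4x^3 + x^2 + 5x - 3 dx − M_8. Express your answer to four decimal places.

-0.0534

Exact integral: ∫_3^4 f(x) dx ≈ -148.166667.
M_8 = -148.11328125.
Error ≈ -148.166667 − (-148.11328125) ≈ -0.0534.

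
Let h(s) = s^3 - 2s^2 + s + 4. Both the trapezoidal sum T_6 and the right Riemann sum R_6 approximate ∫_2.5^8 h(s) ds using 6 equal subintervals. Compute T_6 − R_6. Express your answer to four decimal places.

T_6 ≈ 744.783709.
R_6 ≈ 921.872251.
T_6 − R_6 ≈ -177.0885.

-177.0885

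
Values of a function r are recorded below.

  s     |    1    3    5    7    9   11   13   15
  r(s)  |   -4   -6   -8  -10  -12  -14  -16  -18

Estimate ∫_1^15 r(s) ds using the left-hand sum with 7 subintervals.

-140

Δs = 2.
Sum = 2·[(-4) + (-6) + (-8) + (-10) + (-12) + (-14) + (-16)] = -140.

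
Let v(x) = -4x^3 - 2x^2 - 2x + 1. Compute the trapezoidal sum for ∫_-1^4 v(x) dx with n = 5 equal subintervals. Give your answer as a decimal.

-325

Δx = (4 − (-1))/5 = 1.
v(-1) = 5, v(0) = 1, v(1) = -7, v(2) = -43, v(3) = -131, v(4) = -295.
T_5 = (Δx/2)·[v(x_0) + 2v(x_1) + ... + 2v(x_{4}) + v(x_5)].
Sum = -325.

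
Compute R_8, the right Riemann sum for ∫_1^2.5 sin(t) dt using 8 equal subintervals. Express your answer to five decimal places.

1.31473

Δt = (2.5 − 1)/8 = 0.1875.
Right endpoints: 1.1875, 1.375, 1.5625, 1.75, 1.9375, 2.125, 2.3125, 2.5.
f(1.1875) ≈ 0.92744, f(1.375) ≈ 0.98089, f(1.5625) ≈ 0.99997, f(1.75) ≈ 0.98399, f(1.9375) ≈ 0.93351, f(2.125) ≈ 0.85032, f(2.3125) ≈ 0.73732, f(2.5) ≈ 0.59847.
Sum = Δt · [f(1.1875) + f(1.375) + f(1.5625) + ...].
Sum ≈ 1.31473.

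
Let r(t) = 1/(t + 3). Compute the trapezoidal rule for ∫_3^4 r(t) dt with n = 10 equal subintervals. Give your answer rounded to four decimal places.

0.1542

Δt = (4 − 3)/10 = 0.1.
r(3) = 1/6, r(3.1) = 10/61, r(3.2) = 5/31, r(3.3) = 10/63, r(3.4) = 0.15625, r(3.5) = 2/13, r(3.6) = 5/33, r(3.7) = 10/67, r(3.8) = 5/34, r(3.9) = 10/69, r(4) = 1/7.
T_10 = (Δt/2)·[r(t_0) + 2r(t_1) + ... + 2r(t_{9}) + r(t_10)].
Sum ≈ 0.1542.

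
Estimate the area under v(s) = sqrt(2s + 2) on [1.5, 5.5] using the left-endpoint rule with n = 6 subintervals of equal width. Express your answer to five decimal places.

Δs = (5.5 − 1.5)/6 = 2/3.
Left endpoints: 1.5, 13/6, 17/6, 3.5, 25/6, 29/6.
v(1.5) ≈ 2.23607, v(13/6) ≈ 2.51661, v(17/6) ≈ 2.76887, v(3.5) ≈ 3.00000, v(25/6) ≈ 3.21455, v(29/6) ≈ 3.41565.
Sum = Δs · [v(1.5) + v(13/6) + v(17/6) + ...].
Sum ≈ 11.43450.

11.43450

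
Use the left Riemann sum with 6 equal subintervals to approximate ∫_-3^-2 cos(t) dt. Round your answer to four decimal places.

Δt = (-2 − (-3))/6 = 1/6.
Left endpoints: -3, -17/6, -8/3, -2.5, -7/3, -13/6.
f(-3) ≈ -0.9900, f(-17/6) ≈ -0.9529, f(-8/3) ≈ -0.8893, f(-2.5) ≈ -0.8011, f(-7/3) ≈ -0.6908, f(-13/6) ≈ -0.5612.
Sum = Δt · [f(-3) + f(-17/6) + f(-8/3) + ...].
Sum ≈ -0.8142.

-0.8142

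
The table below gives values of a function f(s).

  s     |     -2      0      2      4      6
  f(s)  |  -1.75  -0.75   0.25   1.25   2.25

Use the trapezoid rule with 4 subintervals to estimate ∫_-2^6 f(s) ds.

Δs = 2.
T_4 = (2/2)·[(-1.75) + 2·(-0.75) + 2·0.25 + 2·1.25 + 2.25] = 2.

2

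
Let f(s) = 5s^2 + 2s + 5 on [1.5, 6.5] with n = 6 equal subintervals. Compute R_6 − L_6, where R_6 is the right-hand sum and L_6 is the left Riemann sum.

R_6 ≈ 607.47685.
L_6 ≈ 432.47685.
R_6 − L_6 = 175.

175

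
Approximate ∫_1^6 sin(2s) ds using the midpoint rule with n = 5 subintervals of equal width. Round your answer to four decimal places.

Δs = (6 − 1)/5 = 1.
Midpoints: 1.5, 2.5, 3.5, 4.5, 5.5.
f(1.5) ≈ 0.1411, f(2.5) ≈ -0.9589, f(3.5) ≈ 0.6570, f(4.5) ≈ 0.4121, f(5.5) ≈ -1.0000.
Sum = Δs · [f(1.5) + f(2.5) + f(3.5) + f(4.5) + f(5.5)].
Sum ≈ -0.7487.

-0.7487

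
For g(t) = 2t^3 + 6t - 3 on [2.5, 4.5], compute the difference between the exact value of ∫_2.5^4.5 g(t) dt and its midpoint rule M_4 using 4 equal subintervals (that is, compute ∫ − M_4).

Exact integral: ∫_2.5^4.5 g(t) dt = 221.5.
M_4 = 220.625.
Error = 221.5 − 220.625 = 0.875.

0.875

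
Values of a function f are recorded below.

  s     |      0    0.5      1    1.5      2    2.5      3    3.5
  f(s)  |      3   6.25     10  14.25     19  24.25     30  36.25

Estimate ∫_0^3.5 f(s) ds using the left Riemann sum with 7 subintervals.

53.375

Δs = 0.5.
Sum = 0.5·[3 + 6.25 + 10 + 14.25 + 19 + 24.25 + 30] = 53.375.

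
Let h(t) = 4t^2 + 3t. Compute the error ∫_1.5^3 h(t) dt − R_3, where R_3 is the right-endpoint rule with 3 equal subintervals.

Exact integral: ∫_1.5^3 h(t) dt = 41.625.
R_3 = 49.75.
Error = 41.625 − 49.75 = -8.125.

-8.125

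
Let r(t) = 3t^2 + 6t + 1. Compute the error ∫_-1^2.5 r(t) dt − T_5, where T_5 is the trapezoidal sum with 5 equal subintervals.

Exact integral: ∫_-1^2.5 r(t) dt = 35.875.
T_5 = 36.7325.
Error = 35.875 − 36.7325 = -0.8575.

-0.8575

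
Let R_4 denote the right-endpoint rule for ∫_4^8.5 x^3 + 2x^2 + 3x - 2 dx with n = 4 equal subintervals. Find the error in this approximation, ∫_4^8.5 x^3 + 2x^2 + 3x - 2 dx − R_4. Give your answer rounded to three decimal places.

-400.017

Exact integral: ∫_4^8.5 f(x) dx = 1683.140625.
R_4 ≈ 2083.15723.
Error ≈ 1683.140625 − 2083.15723 ≈ -400.017.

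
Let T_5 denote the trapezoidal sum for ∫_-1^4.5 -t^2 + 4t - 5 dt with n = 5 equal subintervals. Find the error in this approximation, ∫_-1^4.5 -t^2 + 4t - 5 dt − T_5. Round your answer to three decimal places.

1.109

Exact integral: ∫_-1^4.5 f(t) dt ≈ -19.70833.
T_5 = -20.8175.
Error ≈ -19.70833 − (-20.8175) ≈ 1.109.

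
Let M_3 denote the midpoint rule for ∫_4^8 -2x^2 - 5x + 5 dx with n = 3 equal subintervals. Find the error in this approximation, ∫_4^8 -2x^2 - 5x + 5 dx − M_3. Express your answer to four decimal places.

-1.1852

Exact integral: ∫_4^8 f(x) dx ≈ -398.666667.
M_3 ≈ -397.481481.
Error ≈ -398.666667 − (-397.481481) ≈ -1.1852.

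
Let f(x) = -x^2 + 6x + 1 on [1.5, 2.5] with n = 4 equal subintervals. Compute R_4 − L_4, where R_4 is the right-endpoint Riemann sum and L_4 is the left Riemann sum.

R_4 = 9.15625.
L_4 = 8.65625.
R_4 − L_4 = 0.5.

0.5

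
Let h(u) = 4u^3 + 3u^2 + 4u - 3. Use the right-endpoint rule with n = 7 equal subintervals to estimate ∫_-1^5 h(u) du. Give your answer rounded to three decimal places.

1056.980

Δu = (5 − (-1))/7 = 6/7.
Right endpoints: -1/7, 5/7, 11/7, 17/7, 23/7, 29/7, 5.
h(-1/7) = -1208/343, h(5/7) = 976/343, h(11/7) = 8992/343, h(17/7) = 28024/343, h(23/7) = 63256/343, h(29/7) = 119872/343, h(5) = 592.
Sum = Δu · [h(-1/7) + h(5/7) + h(11/7) + ...].
Sum ≈ 1056.980.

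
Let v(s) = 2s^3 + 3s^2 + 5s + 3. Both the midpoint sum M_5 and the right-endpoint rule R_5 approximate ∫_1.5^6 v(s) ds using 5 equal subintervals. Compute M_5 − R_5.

M_5 = 948.223125.
R_5 = 1218.51.
M_5 − R_5 = -270.286875.

-270.286875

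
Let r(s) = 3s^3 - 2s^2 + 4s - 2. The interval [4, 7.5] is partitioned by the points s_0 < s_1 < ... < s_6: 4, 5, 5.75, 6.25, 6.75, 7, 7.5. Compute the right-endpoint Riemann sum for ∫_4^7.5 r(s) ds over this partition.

Subinterval widths: 1, 0.75, 0.5, 0.5, 0.25, 0.5.
Right endpoints: 5, 5.75, 6.25, 6.75, 7, 7.5.
r(5) = 343, r(5.75) = 525.203125, r(6.25) = 677.296875, r(6.75) = 856.515625, r(7) = 957, r(7.5) = 1181.125.
Sum = Σ Δs_i · r(s_i).
Sum = 2333.62109375.

2333.62109375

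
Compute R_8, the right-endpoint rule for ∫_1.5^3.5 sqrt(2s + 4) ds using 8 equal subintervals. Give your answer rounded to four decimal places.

Δs = (3.5 − 1.5)/8 = 0.25.
Right endpoints: 1.75, 2, 2.25, 2.5, 2.75, 3, 3.25, 3.5.
f(1.75) ≈ 2.7386, f(2) ≈ 2.8284, f(2.25) ≈ 2.9155, f(2.5) ≈ 3.0000, f(2.75) ≈ 3.0822, f(3) ≈ 3.1623, f(3.25) ≈ 3.2404, f(3.5) ≈ 3.3166.
Sum = Δs · [f(1.75) + f(2) + f(2.25) + ...].
Sum ≈ 6.0710.

6.0710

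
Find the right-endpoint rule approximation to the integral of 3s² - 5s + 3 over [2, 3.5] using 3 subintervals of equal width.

Δs = (3.5 − 2)/3 = 0.5.
Right endpoints: 2.5, 3, 3.5.
f(2.5) = 9.25, f(3) = 15, f(3.5) = 22.25.
Sum = Δs · [f(2.5) + f(3) + f(3.5)].
Sum = 23.25.

23.25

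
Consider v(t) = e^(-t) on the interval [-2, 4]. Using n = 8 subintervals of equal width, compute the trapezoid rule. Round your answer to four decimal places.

Δt = (4 − (-2))/8 = 0.75.
v(-2) ≈ 7.3891, v(-1.25) ≈ 3.4903, v(-0.5) ≈ 1.6487, v(0.25) ≈ 0.7788, v(1) ≈ 0.3679, v(1.75) ≈ 0.1738, v(2.5) ≈ 0.0821, v(3.25) ≈ 0.0388, v(4) ≈ 0.0183.
T_8 = (Δt/2)·[v(t_0) + 2v(t_1) + ... + 2v(t_{7}) + v(t_8)].
Sum ≈ 7.7130.

7.7130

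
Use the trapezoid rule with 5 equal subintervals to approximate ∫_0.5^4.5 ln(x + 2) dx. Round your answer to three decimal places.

Δx = (4.5 − 0.5)/5 = 0.8.
f(0.5) ≈ 0.916, f(1.3) ≈ 1.194, f(2.1) ≈ 1.411, f(2.9) ≈ 1.589, f(3.7) ≈ 1.740, f(4.5) ≈ 1.872.
T_5 = (Δx/2)·[f(x_0) + 2f(x_1) + ... + 2f(x_{4}) + f(x_5)].
Sum ≈ 5.863.

5.863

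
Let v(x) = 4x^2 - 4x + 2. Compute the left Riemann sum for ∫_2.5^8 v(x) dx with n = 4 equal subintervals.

Δx = (8 − 2.5)/4 = 1.375.
Left endpoints: 2.5, 3.875, 5.25, 6.625.
v(2.5) = 17, v(3.875) = 46.5625, v(5.25) = 91.25, v(6.625) = 151.0625.
Sum = Δx · [v(2.5) + v(3.875) + v(5.25) + v(6.625)].
Sum = 420.578125.

420.578125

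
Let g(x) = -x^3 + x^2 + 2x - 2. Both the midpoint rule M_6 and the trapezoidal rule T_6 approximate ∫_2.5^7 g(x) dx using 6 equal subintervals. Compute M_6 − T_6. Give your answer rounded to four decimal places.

8.3848

M_6 ≈ -444.814453.
T_6 = -453.19921875.
M_6 − T_6 ≈ 8.3848.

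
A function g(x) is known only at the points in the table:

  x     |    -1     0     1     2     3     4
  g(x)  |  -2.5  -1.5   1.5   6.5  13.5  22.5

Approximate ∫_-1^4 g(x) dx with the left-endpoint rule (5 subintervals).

17.5

Δx = 1.
Sum = 1·[(-2.5) + (-1.5) + 1.5 + 6.5 + 13.5] = 17.5.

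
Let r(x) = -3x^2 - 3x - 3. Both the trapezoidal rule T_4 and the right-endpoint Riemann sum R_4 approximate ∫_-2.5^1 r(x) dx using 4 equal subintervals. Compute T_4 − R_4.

T_4 = -20.58984375.
R_4 = -18.29296875.
T_4 − R_4 = -2.296875.

-2.296875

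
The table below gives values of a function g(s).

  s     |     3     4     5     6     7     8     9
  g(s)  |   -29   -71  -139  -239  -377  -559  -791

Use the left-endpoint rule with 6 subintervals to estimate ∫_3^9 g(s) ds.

Δs = 1.
Sum = 1·[(-29) + (-71) + (-139) + (-239) + (-377) + (-559)] = -1414.

-1414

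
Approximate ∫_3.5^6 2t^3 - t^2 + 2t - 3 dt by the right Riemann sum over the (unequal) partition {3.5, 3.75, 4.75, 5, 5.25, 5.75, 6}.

Subinterval widths: 0.25, 1, 0.25, 0.25, 0.5, 0.25.
Right endpoints: 3.75, 4.75, 5, 5.25, 5.75, 6.
f(3.75) = 95.90625, f(4.75) = 198.28125, f(5) = 232, f(5.25) = 269.34375, f(5.75) = 355.65625, f(6) = 405.
Sum = Σ Δt_i · f(t_i).
Sum = 626.671875.

626.671875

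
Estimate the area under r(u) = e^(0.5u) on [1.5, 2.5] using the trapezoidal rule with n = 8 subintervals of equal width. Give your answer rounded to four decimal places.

Δu = (2.5 − 1.5)/8 = 0.125.
r(1.5) ≈ 2.1170, r(1.625) ≈ 2.2535, r(1.75) ≈ 2.3989, r(1.875) ≈ 2.5536, r(2) ≈ 2.7183, r(2.125) ≈ 2.8936, r(2.25) ≈ 3.0802, r(2.375) ≈ 3.2789, r(2.5) ≈ 3.4903.
T_8 = (Δu/2)·[r(u_0) + 2r(u_1) + ... + 2r(u_{7}) + r(u_8)].
Sum ≈ 2.7476.

2.7476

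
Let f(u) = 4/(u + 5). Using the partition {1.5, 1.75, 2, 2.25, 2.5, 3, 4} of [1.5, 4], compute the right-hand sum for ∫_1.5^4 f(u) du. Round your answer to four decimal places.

1.2567

Subinterval widths: 0.25, 0.25, 0.25, 0.25, 0.5, 1.
Right endpoints: 1.75, 2, 2.25, 2.5, 3, 4.
f(1.75) = 16/27, f(2) = 4/7, f(2.25) = 16/29, f(2.5) = 8/15, f(3) = 0.5, f(4) = 4/9.
Sum = Σ Δu_i · f(u_i).
Sum ≈ 1.2567.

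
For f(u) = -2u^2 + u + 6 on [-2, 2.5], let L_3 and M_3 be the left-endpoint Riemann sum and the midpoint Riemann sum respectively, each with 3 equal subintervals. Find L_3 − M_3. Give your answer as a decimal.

L_3 = 9.
M_3 = 14.0625.
L_3 − M_3 = -5.0625.

-5.0625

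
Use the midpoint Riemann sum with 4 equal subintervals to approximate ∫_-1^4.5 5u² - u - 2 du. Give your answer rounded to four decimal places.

128.5840

Δu = (4.5 − (-1))/4 = 1.375.
Midpoints: -0.3125, 1.0625, 2.4375, 3.8125.
f(-0.3125) = -1.19921875, f(1.0625) = 2.58203125, f(2.4375) = 25.26953125, f(3.8125) = 66.86328125.
Sum = Δu · [f(-0.3125) + f(1.0625) + f(2.4375) + f(3.8125)].
Sum ≈ 128.5840.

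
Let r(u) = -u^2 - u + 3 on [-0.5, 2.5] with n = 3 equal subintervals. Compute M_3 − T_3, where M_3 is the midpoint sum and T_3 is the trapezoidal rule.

0.75

M_3 = 1.
T_3 = 0.25.
M_3 − T_3 = 0.75.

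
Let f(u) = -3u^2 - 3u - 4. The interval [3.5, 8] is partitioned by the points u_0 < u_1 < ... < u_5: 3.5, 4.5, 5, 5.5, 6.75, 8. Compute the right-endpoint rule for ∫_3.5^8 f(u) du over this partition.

-657.046875

Subinterval widths: 1, 0.5, 0.5, 1.25, 1.25.
Right endpoints: 4.5, 5, 5.5, 6.75, 8.
f(4.5) = -78.25, f(5) = -94, f(5.5) = -111.25, f(6.75) = -160.9375, f(8) = -220.
Sum = Σ Δu_i · f(u_i).
Sum = -657.046875.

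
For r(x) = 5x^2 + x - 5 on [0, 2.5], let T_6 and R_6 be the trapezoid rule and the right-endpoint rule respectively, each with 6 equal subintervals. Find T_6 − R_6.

T_6 ≈ 17.02835648.
R_6 ≈ 24.05960648.
T_6 − R_6 = -7.03125.

-7.03125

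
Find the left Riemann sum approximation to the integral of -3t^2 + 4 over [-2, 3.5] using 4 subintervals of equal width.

Δt = (3.5 − (-2))/4 = 1.375.
Left endpoints: -2, -0.625, 0.75, 2.125.
f(-2) = -8, f(-0.625) = 2.828125, f(0.75) = 2.3125, f(2.125) = -9.546875.
Sum = Δt · [f(-2) + f(-0.625) + f(0.75) + f(2.125)].
Sum = -17.05859375.

-17.05859375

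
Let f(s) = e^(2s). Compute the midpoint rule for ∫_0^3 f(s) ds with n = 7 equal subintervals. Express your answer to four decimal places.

195.1843

Δs = (3 − 0)/7 = 3/7.
Midpoints: 3/14, 9/14, 15/14, 1.5, 27/14, 33/14, 39/14.
f(3/14) ≈ 1.5351, f(9/14) ≈ 3.6173, f(15/14) ≈ 8.5238, f(1.5) ≈ 20.0855, f(27/14) ≈ 47.3299, f(33/14) ≈ 111.5291, f(39/14) ≈ 262.8093.
Sum = Δs · [f(3/14) + f(9/14) + f(15/14) + ...].
Sum ≈ 195.1843.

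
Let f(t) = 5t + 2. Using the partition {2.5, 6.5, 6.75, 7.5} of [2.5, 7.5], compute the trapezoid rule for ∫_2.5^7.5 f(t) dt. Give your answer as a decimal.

135

Subinterval widths: 4, 0.25, 0.75.
f(2.5) = 14.5, f(6.5) = 34.5, f(6.75) = 35.75, f(7.5) = 39.5.
On each subinterval the trapezoid contributes (Δt_i/2)·[f(t_{i-1}) + f(t_i)].
Sum = 135.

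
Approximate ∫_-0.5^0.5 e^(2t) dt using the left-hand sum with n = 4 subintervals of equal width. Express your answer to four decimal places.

0.9058

Δt = (0.5 − (-0.5))/4 = 0.25.
Left endpoints: -0.5, -0.25, 0, 0.25.
f(-0.5) ≈ 0.3679, f(-0.25) ≈ 0.6065, f(0) ≈ 1.0000, f(0.25) ≈ 1.6487.
Sum = Δt · [f(-0.5) + f(-0.25) + f(0) + f(0.25)].
Sum ≈ 0.9058.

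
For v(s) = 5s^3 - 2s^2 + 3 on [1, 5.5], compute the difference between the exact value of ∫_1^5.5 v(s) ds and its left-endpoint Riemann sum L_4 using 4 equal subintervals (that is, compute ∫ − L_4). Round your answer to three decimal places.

Exact integral: ∫_1^5.5 v(s) ds = 1045.828125.
L_4 ≈ 657.99316.
Error ≈ 1045.828125 − 657.99316 ≈ 387.835.

387.835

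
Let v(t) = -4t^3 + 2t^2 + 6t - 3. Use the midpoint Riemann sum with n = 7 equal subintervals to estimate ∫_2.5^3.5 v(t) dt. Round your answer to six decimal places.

-77.775510

Δt = (3.5 − 2.5)/7 = 1/7.
Midpoints: 18/7, 19/7, 20/7, 3, 22/7, 23/7, 24/7.
v(18/7) = -14529/343, v(19/7) = -17825/343, v(20/7) = -21549/343, v(3) = -75, v(22/7) = -30377/343, v(23/7) = -35529/343, v(24/7) = -41205/343.
Sum = Δt · [v(18/7) + v(19/7) + v(20/7) + ...].
Sum ≈ -77.775510.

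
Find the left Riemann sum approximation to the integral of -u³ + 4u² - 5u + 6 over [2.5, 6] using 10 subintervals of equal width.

Δu = (6 − 2.5)/10 = 0.35.
Left endpoints: 2.5, 2.85, 3.2, 3.55, 3.9, 4.25, 4.6, 4.95, 5.3, 5.65.
f(2.5) = 2.875, f(2.85) = 1.090875, f(3.2) = -1.808, f(3.55) = -6.078875, f(3.9) = -11.979, f(4.25) = -19.765625, f(4.6) = -29.696, f(4.95) = -42.027375, f(5.3) = -57.017, f(5.65) = -74.922125.
Sum = Δu · [f(2.5) + f(2.85) + f(3.2) + ...].
Sum = -83.76484375.

-83.76484375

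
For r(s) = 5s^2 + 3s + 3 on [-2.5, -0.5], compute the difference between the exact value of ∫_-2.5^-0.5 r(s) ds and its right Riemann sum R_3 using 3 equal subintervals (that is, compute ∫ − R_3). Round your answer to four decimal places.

7.2593

Exact integral: ∫_-2.5^-0.5 r(s) ds ≈ 22.833333.
R_3 ≈ 15.574074.
Error ≈ 22.833333 − 15.574074 ≈ 7.2593.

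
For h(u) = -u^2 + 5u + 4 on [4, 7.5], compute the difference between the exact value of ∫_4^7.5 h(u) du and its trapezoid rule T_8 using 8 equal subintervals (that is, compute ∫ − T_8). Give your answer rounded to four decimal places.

0.1117

Exact integral: ∫_4^7.5 h(u) du ≈ -4.666667.
T_8 ≈ -4.778320.
Error ≈ -4.666667 − (-4.778320) ≈ 0.1117.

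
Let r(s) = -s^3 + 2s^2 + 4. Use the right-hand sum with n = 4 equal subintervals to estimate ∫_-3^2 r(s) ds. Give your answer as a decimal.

36.015625

Δs = (2 − (-3))/4 = 1.25.
Right endpoints: -1.75, -0.5, 0.75, 2.
r(-1.75) = 15.484375, r(-0.5) = 4.625, r(0.75) = 4.703125, r(2) = 4.
Sum = Δs · [r(-1.75) + r(-0.5) + r(0.75) + r(2)].
Sum = 36.015625.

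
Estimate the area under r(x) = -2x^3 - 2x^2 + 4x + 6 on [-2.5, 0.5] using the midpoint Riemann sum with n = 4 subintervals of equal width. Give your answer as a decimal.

Δx = (0.5 − (-2.5))/4 = 0.75.
Midpoints: -2.125, -1.375, -0.625, 0.125.
r(-2.125) = 7.66015625, r(-1.375) = 1.91796875, r(-0.625) = 3.20703125, r(0.125) = 6.46484375.
Sum = Δx · [r(-2.125) + r(-1.375) + r(-0.625) + r(0.125)].
Sum = 14.4375.

14.4375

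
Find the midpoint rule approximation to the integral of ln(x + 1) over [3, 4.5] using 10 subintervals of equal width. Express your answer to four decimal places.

Δx = (4.5 − 3)/10 = 0.15.
Midpoints: 3.075, 3.225, 3.375, 3.525, 3.675, 3.825, 3.975, 4.125, 4.275, 4.425.
f(3.075) ≈ 1.4049, f(3.225) ≈ 1.4410, f(3.375) ≈ 1.4759, f(3.525) ≈ 1.5096, f(3.675) ≈ 1.5422, f(3.825) ≈ 1.5738, f(3.975) ≈ 1.6044, f(4.125) ≈ 1.6341, f(4.275) ≈ 1.6630, f(4.425) ≈ 1.6910.
Sum = Δx · [f(3.075) + f(3.225) + f(3.375) + ...].
Sum ≈ 2.3310.

2.3310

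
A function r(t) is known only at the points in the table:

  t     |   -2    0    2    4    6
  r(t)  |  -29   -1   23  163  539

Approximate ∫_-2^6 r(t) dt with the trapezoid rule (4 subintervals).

Δt = 2.
T_4 = (2/2)·[(-29) + 2·(-1) + 2·23 + 2·163 + 539] = 880.

880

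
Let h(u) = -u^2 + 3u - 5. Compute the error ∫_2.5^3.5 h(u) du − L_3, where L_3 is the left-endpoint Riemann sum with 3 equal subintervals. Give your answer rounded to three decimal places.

-0.481

Exact integral: ∫_2.5^3.5 h(u) du ≈ -5.08333.
L_3 ≈ -4.60185.
Error ≈ -5.08333 − (-4.60185) ≈ -0.481.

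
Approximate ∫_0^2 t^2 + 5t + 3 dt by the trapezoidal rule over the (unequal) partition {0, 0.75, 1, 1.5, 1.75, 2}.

18.765625

Subinterval widths: 0.75, 0.25, 0.5, 0.25, 0.25.
f(0) = 3, f(0.75) = 7.3125, f(1) = 9, f(1.5) = 12.75, f(1.75) = 14.8125, f(2) = 17.
On each subinterval the trapezoid contributes (Δt_i/2)·[f(t_{i-1}) + f(t_i)].
Sum = 18.765625.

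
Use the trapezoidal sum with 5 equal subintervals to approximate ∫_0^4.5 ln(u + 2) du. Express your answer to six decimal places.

Δu = (4.5 − 0)/5 = 0.9.
f(0) ≈ 0.693147, f(0.9) ≈ 1.064711, f(1.8) ≈ 1.335001, f(2.7) ≈ 1.547563, f(3.6) ≈ 1.722767, f(4.5) ≈ 1.871802.
T_5 = (Δu/2)·[f(u_0) + 2f(u_1) + ... + 2f(u_{4}) + f(u_5)].
Sum ≈ 6.257264.

6.257264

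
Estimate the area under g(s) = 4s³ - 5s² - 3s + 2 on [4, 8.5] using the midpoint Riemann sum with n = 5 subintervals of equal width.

3950.55

Δs = (8.5 − 4)/5 = 0.9.
Midpoints: 4.45, 5.35, 6.25, 7.15, 8.05.
g(4.45) = 242.122, g(5.35) = 455.359, g(6.25) = 764.5, g(7.15) = 1187.041, g(8.05) = 1740.478.
Sum = Δs · [g(4.45) + g(5.35) + g(6.25) + g(7.15) + g(8.05)].
Sum = 3950.55.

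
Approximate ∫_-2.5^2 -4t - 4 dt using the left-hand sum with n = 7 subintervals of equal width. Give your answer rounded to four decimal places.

Δt = (2 − (-2.5))/7 = 9/14.
Left endpoints: -2.5, -13/7, -17/14, -4/7, 1/14, 5/7, 19/14.
f(-2.5) = 6, f(-13/7) = 24/7, f(-17/14) = 6/7, f(-4/7) = -12/7, f(1/14) = -30/7, f(5/7) = -48/7, f(19/14) = -66/7.
Sum = Δt · [f(-2.5) + f(-13/7) + f(-17/14) + ...].
Sum ≈ -7.7143.

-7.7143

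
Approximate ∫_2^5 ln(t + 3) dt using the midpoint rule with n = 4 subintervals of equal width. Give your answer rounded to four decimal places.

Δt = (5 − 2)/4 = 0.75.
Midpoints: 2.375, 3.125, 3.875, 4.625.
f(2.375) ≈ 1.6818, f(3.125) ≈ 1.8124, f(3.875) ≈ 1.9279, f(4.625) ≈ 2.0314.
Sum = Δt · [f(2.375) + f(3.125) + f(3.875) + f(4.625)].
Sum ≈ 5.5901.

5.5901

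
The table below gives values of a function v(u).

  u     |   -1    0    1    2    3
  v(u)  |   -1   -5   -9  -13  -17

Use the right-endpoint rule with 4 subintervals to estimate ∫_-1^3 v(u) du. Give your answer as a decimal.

Δu = 1.
Sum = 1·[(-5) + (-9) + (-13) + (-17)] = -44.

-44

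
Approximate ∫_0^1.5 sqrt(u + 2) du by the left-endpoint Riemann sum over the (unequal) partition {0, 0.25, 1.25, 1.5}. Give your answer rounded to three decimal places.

Subinterval widths: 0.25, 1, 0.25.
Left endpoints: 0, 0.25, 1.25.
f(0) ≈ 1.414, f(0.25) ≈ 1.500, f(1.25) ≈ 1.803.
Sum = Σ Δu_i · f(u_i).
Sum ≈ 2.304.

2.304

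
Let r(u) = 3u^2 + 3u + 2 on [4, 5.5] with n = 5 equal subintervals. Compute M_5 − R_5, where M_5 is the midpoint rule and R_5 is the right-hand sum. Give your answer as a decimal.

-7.18875

M_5 = 126.71625.
R_5 = 133.905.
M_5 − R_5 = -7.18875.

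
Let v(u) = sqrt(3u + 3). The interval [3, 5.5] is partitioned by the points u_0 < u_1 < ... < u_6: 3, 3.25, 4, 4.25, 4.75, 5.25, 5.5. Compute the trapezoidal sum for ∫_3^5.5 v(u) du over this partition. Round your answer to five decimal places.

9.89554

Subinterval widths: 0.25, 0.75, 0.25, 0.5, 0.5, 0.25.
v(3) ≈ 3.46410, v(3.25) ≈ 3.57071, v(4) ≈ 3.87298, v(4.25) ≈ 3.96863, v(4.75) ≈ 4.15331, v(5.25) ≈ 4.33013, v(5.5) ≈ 4.41588.
On each subinterval the trapezoid contributes (Δu_i/2)·[v(u_{i-1}) + v(u_i)].
Sum ≈ 9.89554.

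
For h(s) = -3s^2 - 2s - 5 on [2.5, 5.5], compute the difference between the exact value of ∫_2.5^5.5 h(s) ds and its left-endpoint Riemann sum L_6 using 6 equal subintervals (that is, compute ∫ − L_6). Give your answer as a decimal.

-19.125

Exact integral: ∫_2.5^5.5 h(s) ds = -189.75.
L_6 = -170.625.
Error = -189.75 − (-170.625) = -19.125.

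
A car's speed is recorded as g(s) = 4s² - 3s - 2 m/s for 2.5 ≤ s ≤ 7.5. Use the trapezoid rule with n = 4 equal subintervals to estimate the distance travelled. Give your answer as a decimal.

461.875

Δs = (7.5 − 2.5)/4 = 1.25.
g(2.5) = 15.5, g(3.75) = 43, g(5) = 83, g(6.25) = 135.5, g(7.5) = 200.5.
T_4 = (Δs/2)·[g(s_0) + 2g(s_1) + 2g(s_2) + 2g(s_3) + g(s_4)].
Sum = 461.875.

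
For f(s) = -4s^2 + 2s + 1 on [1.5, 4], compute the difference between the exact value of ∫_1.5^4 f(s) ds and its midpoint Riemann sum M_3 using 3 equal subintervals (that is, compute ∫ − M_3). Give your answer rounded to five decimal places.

-0.57870

Exact integral: ∫_1.5^4 f(s) ds ≈ -64.5833333.
M_3 ≈ -64.0046296.
Error ≈ -64.5833333 − (-64.0046296) ≈ -0.57870.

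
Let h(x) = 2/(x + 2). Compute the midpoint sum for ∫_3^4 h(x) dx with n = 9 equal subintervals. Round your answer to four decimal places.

0.3646

Δx = (4 − 3)/9 = 1/9.
Midpoints: 55/18, 19/6, 59/18, 61/18, 3.5, 65/18, 67/18, 23/6, 71/18.
h(55/18) = 36/91, h(19/6) = 12/31, h(59/18) = 36/95, h(61/18) = 36/97, h(3.5) = 4/11, h(65/18) = 36/101, h(67/18) = 36/103, h(23/6) = 12/35, h(71/18) = 36/107.
Sum = Δx · [h(55/18) + h(19/6) + h(59/18) + ...].
Sum ≈ 0.3646.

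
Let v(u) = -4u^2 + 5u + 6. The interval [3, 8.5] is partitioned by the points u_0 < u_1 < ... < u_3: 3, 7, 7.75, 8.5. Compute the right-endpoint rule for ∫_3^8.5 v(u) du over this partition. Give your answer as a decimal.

Subinterval widths: 4, 0.75, 0.75.
Right endpoints: 7, 7.75, 8.5.
v(7) = -155, v(7.75) = -195.5, v(8.5) = -240.5.
Sum = Σ Δu_i · v(u_i).
Sum = -947.

-947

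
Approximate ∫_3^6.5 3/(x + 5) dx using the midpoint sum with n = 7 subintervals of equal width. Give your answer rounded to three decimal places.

1.088

Δx = (6.5 − 3)/7 = 0.5.
Midpoints: 3.25, 3.75, 4.25, 4.75, 5.25, 5.75, 6.25.
f(3.25) = 4/11, f(3.75) = 12/35, f(4.25) = 12/37, f(4.75) = 4/13, f(5.25) = 12/41, f(5.75) = 12/43, f(6.25) = 4/15.
Sum = Δx · [f(3.25) + f(3.75) + f(4.25) + ...].
Sum ≈ 1.088.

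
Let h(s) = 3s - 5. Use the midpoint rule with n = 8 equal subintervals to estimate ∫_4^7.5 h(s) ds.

42.875

Δs = (7.5 − 4)/8 = 0.4375.
Midpoints: 4.21875, 4.65625, 5.09375, 5.53125, 5.96875, 6.40625, 6.84375, 7.28125.
h(4.21875) = 7.65625, h(4.65625) = 8.96875, h(5.09375) = 10.28125, h(5.53125) = 11.59375, h(5.96875) = 12.90625, h(6.40625) = 14.21875, h(6.84375) = 15.53125, h(7.28125) = 16.84375.
Sum = Δs · [h(4.21875) + h(4.65625) + h(5.09375) + ...].
Sum = 42.875.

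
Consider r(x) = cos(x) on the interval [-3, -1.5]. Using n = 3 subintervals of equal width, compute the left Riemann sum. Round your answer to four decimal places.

-1.1036

Δx = (-1.5 − (-3))/3 = 0.5.
Left endpoints: -3, -2.5, -2.
r(-3) ≈ -0.9900, r(-2.5) ≈ -0.8011, r(-2) ≈ -0.4161.
Sum = Δx · [r(-3) + r(-2.5) + r(-2)].
Sum ≈ -1.1036.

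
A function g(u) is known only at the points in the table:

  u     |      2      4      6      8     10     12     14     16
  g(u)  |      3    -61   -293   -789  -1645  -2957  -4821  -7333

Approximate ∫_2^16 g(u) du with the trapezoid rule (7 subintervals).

-28462

Δu = 2.
T_7 = (2/2)·[3 + 2·(-61) + 2·(-293) + 2·(-789) + 2·(-1645) + 2·(-2957) + 2·(-4821) + (-7333)] = -28462.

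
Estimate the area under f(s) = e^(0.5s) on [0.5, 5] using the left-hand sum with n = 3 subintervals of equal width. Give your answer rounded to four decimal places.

Δs = (5 − 0.5)/3 = 1.5.
Left endpoints: 0.5, 2, 3.5.
f(0.5) ≈ 1.2840, f(2) ≈ 2.7183, f(3.5) ≈ 5.7546.
Sum = Δs · [f(0.5) + f(2) + f(3.5)].
Sum ≈ 14.6354.

14.6354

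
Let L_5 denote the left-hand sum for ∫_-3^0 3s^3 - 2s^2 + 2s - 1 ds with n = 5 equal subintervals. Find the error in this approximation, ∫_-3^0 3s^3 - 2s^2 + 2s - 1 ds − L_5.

34.29

Exact integral: ∫_-3^0 f(s) ds = -90.75.
L_5 = -125.04.
Error = -90.75 − (-125.04) = 34.29.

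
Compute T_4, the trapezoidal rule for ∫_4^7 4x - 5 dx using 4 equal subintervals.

Δx = (7 − 4)/4 = 0.75.
f(4) = 11, f(4.75) = 14, f(5.5) = 17, f(6.25) = 20, f(7) = 23.
T_4 = (Δx/2)·[f(x_0) + 2f(x_1) + 2f(x_2) + 2f(x_3) + f(x_4)].
Sum = 51.

51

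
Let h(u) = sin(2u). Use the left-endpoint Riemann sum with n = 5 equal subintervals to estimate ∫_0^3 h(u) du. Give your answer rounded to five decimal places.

0.10129

Δu = (3 − 0)/5 = 0.6.
Left endpoints: 0, 0.6, 1.2, 1.8, 2.4.
h(0) ≈ 0.00000, h(0.6) ≈ 0.93204, h(1.2) ≈ 0.67546, h(1.8) ≈ -0.44252, h(2.4) ≈ -0.99616.
Sum = Δu · [h(0) + h(0.6) + h(1.2) + h(1.8) + h(2.4)].
Sum ≈ 0.10129.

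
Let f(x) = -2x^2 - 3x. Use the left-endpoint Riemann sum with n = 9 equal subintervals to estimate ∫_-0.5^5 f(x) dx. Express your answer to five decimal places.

-101.05967

Δx = (5 − (-0.5))/9 = 11/18.
Left endpoints: -0.5, 1/9, 13/18, 4/3, 35/18, 23/9, 19/6, 34/9, 79/18.
f(-0.5) = 1, f(1/9) = -29/81, f(13/18) = -260/81, f(4/3) = -68/9, f(35/18) = -1085/81, f(23/9) = -1679/81, f(19/6) = -266/9, f(34/9) = -3230/81, f(79/18) = -4187/81.
Sum = Δx · [f(-0.5) + f(1/9) + f(13/18) + ...].
Sum ≈ -101.05967.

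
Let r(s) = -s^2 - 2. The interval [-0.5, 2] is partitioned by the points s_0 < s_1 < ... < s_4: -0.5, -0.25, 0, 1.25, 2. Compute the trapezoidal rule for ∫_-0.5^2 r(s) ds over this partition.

-8.109375

Subinterval widths: 0.25, 0.25, 1.25, 0.75.
r(-0.5) = -2.25, r(-0.25) = -2.0625, r(0) = -2, r(1.25) = -3.5625, r(2) = -6.
On each subinterval the trapezoid contributes (Δs_i/2)·[r(s_{i-1}) + r(s_i)].
Sum = -8.109375.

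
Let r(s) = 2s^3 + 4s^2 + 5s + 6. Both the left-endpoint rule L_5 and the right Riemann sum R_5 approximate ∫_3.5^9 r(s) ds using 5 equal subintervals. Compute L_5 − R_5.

L_5 = 3450.095.
R_5 = 5292.32.
L_5 − R_5 = -1842.225.

-1842.225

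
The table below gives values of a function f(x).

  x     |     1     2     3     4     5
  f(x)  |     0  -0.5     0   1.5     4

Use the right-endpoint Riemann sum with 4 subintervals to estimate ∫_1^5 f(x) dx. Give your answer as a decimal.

5

Δx = 1.
Sum = 1·[(-0.5) + 0 + 1.5 + 4] = 5.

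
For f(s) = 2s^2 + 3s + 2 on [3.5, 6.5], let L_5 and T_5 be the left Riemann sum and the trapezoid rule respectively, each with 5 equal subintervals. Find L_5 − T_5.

-20.7

L_5 = 185.16.
T_5 = 205.86.
L_5 − T_5 = -20.7.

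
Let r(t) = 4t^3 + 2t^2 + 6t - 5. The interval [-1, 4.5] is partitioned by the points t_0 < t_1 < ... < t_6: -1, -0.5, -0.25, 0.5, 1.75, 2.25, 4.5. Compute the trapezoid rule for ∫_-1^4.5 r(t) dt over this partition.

Subinterval widths: 0.5, 0.25, 0.75, 1.25, 0.5, 2.25.
r(-1) = -13, r(-0.5) = -8, r(-0.25) = -6.4375, r(0.5) = -1, r(1.75) = 33.0625, r(2.25) = 64.1875, r(4.5) = 427.
On each subinterval the trapezoid contributes (Δt_i/2)·[r(t_{i-1}) + r(t_i)].
Sum = 587.09375.

587.09375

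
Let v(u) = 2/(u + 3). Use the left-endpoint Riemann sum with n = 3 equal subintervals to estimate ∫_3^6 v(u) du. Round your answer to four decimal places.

Δu = (6 − 3)/3 = 1.
Left endpoints: 3, 4, 5.
v(3) = 1/3, v(4) = 2/7, v(5) = 0.25.
Sum = Δu · [v(3) + v(4) + v(5)].
Sum ≈ 0.8690.

0.8690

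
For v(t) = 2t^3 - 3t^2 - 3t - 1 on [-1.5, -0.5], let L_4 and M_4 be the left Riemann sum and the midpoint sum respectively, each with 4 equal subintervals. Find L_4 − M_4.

-1.328125

L_4 = -5.03125.
M_4 = -3.703125.
L_4 − M_4 = -1.328125.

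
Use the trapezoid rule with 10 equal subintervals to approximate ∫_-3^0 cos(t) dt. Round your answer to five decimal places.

Δt = (0 − (-3))/10 = 0.3.
f(-3) ≈ -0.98999, f(-2.7) ≈ -0.90407, f(-2.4) ≈ -0.73739, f(-2.1) ≈ -0.50485, f(-1.8) ≈ -0.22720, f(-1.5) ≈ 0.07074, f(-1.2) ≈ 0.36236, f(-0.9) ≈ 0.62161, f(-0.6) ≈ 0.82534, f(-0.3) ≈ 0.95534, f(0) ≈ 1.00000.
T_10 = (Δt/2)·[f(t_0) + 2f(t_1) + ... + 2f(t_{9}) + f(t_10)].
Sum ≈ 0.14006.

0.14006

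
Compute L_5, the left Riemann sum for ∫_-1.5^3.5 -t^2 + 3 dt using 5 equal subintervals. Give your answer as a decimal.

3.75

Δt = (3.5 − (-1.5))/5 = 1.
Left endpoints: -1.5, -0.5, 0.5, 1.5, 2.5.
f(-1.5) = 0.75, f(-0.5) = 2.75, f(0.5) = 2.75, f(1.5) = 0.75, f(2.5) = -3.25.
Sum = Δt · [f(-1.5) + f(-0.5) + f(0.5) + f(1.5) + f(2.5)].
Sum = 3.75.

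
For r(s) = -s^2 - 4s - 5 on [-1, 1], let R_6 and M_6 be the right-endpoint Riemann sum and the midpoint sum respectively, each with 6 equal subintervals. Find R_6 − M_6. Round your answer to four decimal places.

-1.3889

R_6 ≈ -12.037037.
M_6 ≈ -10.648148.
R_6 − M_6 ≈ -1.3889.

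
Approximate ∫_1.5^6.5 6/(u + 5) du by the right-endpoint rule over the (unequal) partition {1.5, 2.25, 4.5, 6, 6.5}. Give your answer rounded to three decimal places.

Subinterval widths: 0.75, 2.25, 1.5, 0.5.
Right endpoints: 2.25, 4.5, 6, 6.5.
f(2.25) = 24/29, f(4.5) = 12/19, f(6) = 6/11, f(6.5) = 12/23.
Sum = Σ Δu_i · f(u_i).
Sum ≈ 3.121.

3.121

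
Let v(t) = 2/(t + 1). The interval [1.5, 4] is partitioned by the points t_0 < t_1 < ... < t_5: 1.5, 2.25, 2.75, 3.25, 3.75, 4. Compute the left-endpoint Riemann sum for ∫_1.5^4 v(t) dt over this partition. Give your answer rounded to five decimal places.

Subinterval widths: 0.75, 0.5, 0.5, 0.5, 0.25.
Left endpoints: 1.5, 2.25, 2.75, 3.25, 3.75.
v(1.5) = 0.8, v(2.25) = 8/13, v(2.75) = 8/15, v(3.25) = 8/17, v(3.75) = 8/19.
Sum = Σ Δt_i · v(t_i).
Sum ≈ 1.51492.

1.51492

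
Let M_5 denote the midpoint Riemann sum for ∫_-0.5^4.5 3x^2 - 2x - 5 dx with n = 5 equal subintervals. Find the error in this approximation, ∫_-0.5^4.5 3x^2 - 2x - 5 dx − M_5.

Exact integral: ∫_-0.5^4.5 f(x) dx = 46.25.
M_5 = 45.
Error = 46.25 − 45 = 1.25.

1.25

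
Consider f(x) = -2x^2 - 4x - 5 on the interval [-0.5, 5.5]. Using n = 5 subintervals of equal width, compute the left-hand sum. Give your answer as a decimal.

Δx = (5.5 − (-0.5))/5 = 1.2.
Left endpoints: -0.5, 0.7, 1.9, 3.1, 4.3.
f(-0.5) = -3.5, f(0.7) = -8.78, f(1.9) = -19.82, f(3.1) = -36.62, f(4.3) = -59.18.
Sum = Δx · [f(-0.5) + f(0.7) + f(1.9) + f(3.1) + f(4.3)].
Sum = -153.48.

-153.48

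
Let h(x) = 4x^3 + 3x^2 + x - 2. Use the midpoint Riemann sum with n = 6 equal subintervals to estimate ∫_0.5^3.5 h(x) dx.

Δx = (3.5 − 0.5)/6 = 0.5.
Midpoints: 0.75, 1.25, 1.75, 2.25, 2.75, 3.25.
h(0.75) = 2.125, h(1.25) = 11.75, h(1.75) = 30.375, h(2.25) = 61, h(2.75) = 106.625, h(3.25) = 170.25.
Sum = Δx · [h(0.75) + h(1.25) + h(1.75) + ...].
Sum = 191.0625.

191.0625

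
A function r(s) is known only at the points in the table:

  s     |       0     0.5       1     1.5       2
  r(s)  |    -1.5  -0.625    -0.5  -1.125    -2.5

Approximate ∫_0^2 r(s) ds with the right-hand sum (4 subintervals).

-2.375

Δs = 0.5.
Sum = 0.5·[(-0.625) + (-0.5) + (-1.125) + (-2.5)] = -2.375.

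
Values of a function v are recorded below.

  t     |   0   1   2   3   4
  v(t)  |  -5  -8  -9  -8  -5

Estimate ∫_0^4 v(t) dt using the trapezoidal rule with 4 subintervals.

Δt = 1.
T_4 = (1/2)·[(-5) + 2·(-8) + 2·(-9) + 2·(-8) + (-5)] = -30.

-30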